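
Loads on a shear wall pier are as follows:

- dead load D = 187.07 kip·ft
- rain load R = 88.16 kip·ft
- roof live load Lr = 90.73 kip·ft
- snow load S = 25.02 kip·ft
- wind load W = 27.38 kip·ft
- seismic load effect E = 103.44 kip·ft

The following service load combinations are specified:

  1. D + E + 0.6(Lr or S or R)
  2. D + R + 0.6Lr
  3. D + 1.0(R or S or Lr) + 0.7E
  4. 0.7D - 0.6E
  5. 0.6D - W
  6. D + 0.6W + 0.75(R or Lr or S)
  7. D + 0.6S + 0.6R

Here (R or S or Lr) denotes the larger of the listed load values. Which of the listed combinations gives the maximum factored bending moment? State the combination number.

Combination 3

(Lr or S or R) → Lr = 90.73 kip·ft; (R or S or Lr) → Lr = 90.73 kip·ft; (R or Lr or S) → Lr = 90.73 kip·ft.
1. 1.0(187.07) + 1.0(103.44) + 0.6(90.73) = 187.07 + 103.44 + 54.44 = 344.95
2. 1.0(187.07) + 1.0(88.16) + 0.6(90.73) = 187.07 + 88.16 + 54.44 = 329.67
3. 1.0(187.07) + 1.0(90.73) + 0.7(103.44) = 187.07 + 90.73 + 72.41 = 350.21
4. 0.7(187.07) - 0.6(103.44) = 130.95 - 62.06 = 68.89
5. 0.6(187.07) - 1.0(27.38) = 112.24 - 27.38 = 84.86
6. 1.0(187.07) + 0.6(27.38) + 0.75(90.73) = 187.07 + 16.43 + 68.05 = 271.55
7. 1.0(187.07) + 0.6(25.02) + 0.6(88.16) = 187.07 + 15.01 + 52.90 = 254.98
The largest value is 350.21 kip·ft from combination 3.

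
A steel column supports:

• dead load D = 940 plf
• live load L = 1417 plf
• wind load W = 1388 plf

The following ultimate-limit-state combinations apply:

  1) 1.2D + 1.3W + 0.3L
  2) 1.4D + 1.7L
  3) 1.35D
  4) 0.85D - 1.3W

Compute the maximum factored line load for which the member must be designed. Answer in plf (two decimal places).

3724.90 plf

1) 1.2(940) + 1.3(1388) + 0.3(1417) = 1128.00 + 1804.40 + 425.10 = 3357.50
2) 1.4(940) + 1.7(1417) = 1316.00 + 2408.90 = 3724.90
3) 1.35(940) = 1269.00
4) 0.85(940) - 1.3(1388) = 799.00 - 1804.40 = -1005.40
The controlling combination is 2, giving 3724.90 plf.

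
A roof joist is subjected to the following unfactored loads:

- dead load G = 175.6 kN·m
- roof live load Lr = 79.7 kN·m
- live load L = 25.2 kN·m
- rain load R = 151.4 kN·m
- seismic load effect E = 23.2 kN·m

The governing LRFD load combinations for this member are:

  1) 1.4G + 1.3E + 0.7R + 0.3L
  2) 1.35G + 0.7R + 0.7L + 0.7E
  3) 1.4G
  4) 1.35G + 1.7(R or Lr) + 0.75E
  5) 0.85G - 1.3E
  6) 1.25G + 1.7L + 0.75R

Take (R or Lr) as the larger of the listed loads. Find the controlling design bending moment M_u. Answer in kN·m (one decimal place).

(R or Lr) → R = 151.4 kN·m.
1) 1.4(175.6) + 1.3(23.2) + 0.7(151.4) + 0.3(25.2) = 389.5
2) 1.35(175.6) + 0.7(151.4) + 0.7(25.2) + 0.7(23.2) = 376.9
3) 1.4(175.6) = 245.8
4) 1.35(175.6) + 1.7(151.4) + 0.75(23.2) = 511.8
5) 0.85(175.6) - 1.3(23.2) = 119.1
6) 1.25(175.6) + 1.7(25.2) + 0.75(151.4) = 375.9
Maximum is from combination 4.

511.8 kN·m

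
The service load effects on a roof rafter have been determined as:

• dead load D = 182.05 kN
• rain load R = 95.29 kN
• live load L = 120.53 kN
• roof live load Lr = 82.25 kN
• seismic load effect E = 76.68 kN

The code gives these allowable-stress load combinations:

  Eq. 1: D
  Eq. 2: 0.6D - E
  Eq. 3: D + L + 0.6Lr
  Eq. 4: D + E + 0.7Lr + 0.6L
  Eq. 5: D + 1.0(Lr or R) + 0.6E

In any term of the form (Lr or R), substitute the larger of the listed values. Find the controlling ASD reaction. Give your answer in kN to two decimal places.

(Lr or R) → R = 95.29 kN.
Eq. 1: 1.0(182.05) = 182.05
Eq. 2: 0.6(182.05) - 1.0(76.68) = 109.23 - 76.68 = 32.55
Eq. 3: 1.0(182.05) + 1.0(120.53) + 0.6(82.25) = 182.05 + 120.53 + 49.35 = 351.93
Eq. 4: 1.0(182.05) + 1.0(76.68) + 0.7(82.25) + 0.6(120.53) = 388.62
Eq. 5: 1.0(182.05) + 1.0(95.29) + 0.6(76.68) = 182.05 + 95.29 + 46.01 = 323.35
The controlling combination is 4, giving 388.62 kN.

388.62 kN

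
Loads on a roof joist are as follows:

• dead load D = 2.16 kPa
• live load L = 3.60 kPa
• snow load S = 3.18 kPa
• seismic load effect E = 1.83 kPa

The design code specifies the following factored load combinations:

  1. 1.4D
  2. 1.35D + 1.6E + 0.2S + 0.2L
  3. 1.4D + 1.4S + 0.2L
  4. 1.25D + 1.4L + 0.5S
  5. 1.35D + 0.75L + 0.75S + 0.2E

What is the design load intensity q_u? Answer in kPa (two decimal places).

9.33 kPa

1. 1.4(2.16) = 3.02
2. 1.35(2.16) + 1.6(1.83) + 0.2(3.18) + 0.2(3.60) = 7.20
3. 1.4(2.16) + 1.4(3.18) + 0.2(3.60) = 8.20
4. 1.25(2.16) + 1.4(3.60) + 0.5(3.18) = 2.70 + 5.04 + 1.59 = 9.33
5. 1.35(2.16) + 0.75(3.60) + 0.75(3.18) + 0.2(1.83) = 8.37
Maximum is from combination 4.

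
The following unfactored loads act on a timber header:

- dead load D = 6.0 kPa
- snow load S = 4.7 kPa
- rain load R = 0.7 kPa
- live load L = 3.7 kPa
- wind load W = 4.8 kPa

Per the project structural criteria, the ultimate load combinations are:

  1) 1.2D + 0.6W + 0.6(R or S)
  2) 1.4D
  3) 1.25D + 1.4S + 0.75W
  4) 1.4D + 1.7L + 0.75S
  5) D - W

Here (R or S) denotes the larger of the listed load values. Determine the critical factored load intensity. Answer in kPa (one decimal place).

18.2 kPa

(R or S) → S = 4.7 kPa.
1) 1.2(6.0) + 0.6(4.8) + 0.6(4.7) = 12.9
2) 1.4(6.0) = 8.4
3) 1.25(6.0) + 1.4(4.7) + 0.75(4.8) = 17.7
4) 1.4(6.0) + 1.7(3.7) + 0.75(4.7) = 18.2
5) 1.0(6.0) - 1.0(4.8) = 1.2
Combination 4 governs: q_u = 18.2 kPa.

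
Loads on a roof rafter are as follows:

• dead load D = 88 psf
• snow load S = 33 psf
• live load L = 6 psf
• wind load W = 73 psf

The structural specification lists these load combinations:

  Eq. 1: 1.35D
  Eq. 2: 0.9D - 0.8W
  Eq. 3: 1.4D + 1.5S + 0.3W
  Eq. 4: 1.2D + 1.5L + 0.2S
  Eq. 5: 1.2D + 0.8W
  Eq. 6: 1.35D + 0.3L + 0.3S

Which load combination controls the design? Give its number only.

Eq. 1: 1.35(88) = 118.80
Eq. 2: 0.9(88) - 0.8(73) = 79.20 - 58.40 = 20.80
Eq. 3: 1.4(88) + 1.5(33) + 0.3(73) = 123.20 + 49.50 + 21.90 = 194.60
Eq. 4: 1.2(88) + 1.5(6) + 0.2(33) = 105.60 + 9.00 + 6.60 = 121.20
Eq. 5: 1.2(88) + 0.8(73) = 105.60 + 58.40 = 164.00
Eq. 6: 1.35(88) + 0.3(6) + 0.3(33) = 118.80 + 1.80 + 9.90 = 130.50
The largest value is 194.60 psf from combination 3.

Combination 3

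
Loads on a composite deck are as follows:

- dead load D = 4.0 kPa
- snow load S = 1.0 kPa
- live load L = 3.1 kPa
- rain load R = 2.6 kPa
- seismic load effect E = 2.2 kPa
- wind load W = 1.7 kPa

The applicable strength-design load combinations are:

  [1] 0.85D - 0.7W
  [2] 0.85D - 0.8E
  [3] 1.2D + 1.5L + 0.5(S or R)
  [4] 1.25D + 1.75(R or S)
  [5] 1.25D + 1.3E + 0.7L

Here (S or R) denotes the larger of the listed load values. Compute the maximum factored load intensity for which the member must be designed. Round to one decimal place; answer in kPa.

(S or R) → R = 2.6 kPa; (R or S) → R = 2.6 kPa.
[1] 0.85(4.0) - 0.7(1.7) = 3.4 - 1.2 = 2.2
[2] 0.85(4.0) - 0.8(2.2) = 3.4 - 1.8 = 1.6
[3] 1.2(4.0) + 1.5(3.1) + 0.5(2.6) = 4.8 + 4.7 + 1.3 = 10.8
[4] 1.25(4.0) + 1.75(2.6) = 5.0 + 4.6 = 9.6
[5] 1.25(4.0) + 1.3(2.2) + 0.7(3.1) = 10.0
The controlling combination is 3, giving 10.8 kPa.

10.8 kPa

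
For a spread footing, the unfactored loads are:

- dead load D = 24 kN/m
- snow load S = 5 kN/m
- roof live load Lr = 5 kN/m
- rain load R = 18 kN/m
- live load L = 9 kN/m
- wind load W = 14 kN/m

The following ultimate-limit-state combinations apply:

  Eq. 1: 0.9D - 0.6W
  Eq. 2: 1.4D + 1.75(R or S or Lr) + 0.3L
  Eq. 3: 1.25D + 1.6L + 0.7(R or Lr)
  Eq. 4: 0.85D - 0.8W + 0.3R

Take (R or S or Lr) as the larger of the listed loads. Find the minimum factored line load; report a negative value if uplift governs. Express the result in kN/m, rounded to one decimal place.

(R or S or Lr) → R = 18 kN/m; (R or Lr) → R = 18 kN/m.
Eq. 1: 0.9(24) - 0.6(14) = 13.2
Eq. 2: 1.4(24) + 1.75(18) + 0.3(9) = 67.8
Eq. 3: 1.25(24) + 1.6(9) + 0.7(18) = 57.0
Eq. 4: 0.85(24) - 0.8(14) + 0.3(18) = 14.6
Combination 1 gives the minimum: 13.2 kN/m.

13.2 kN/m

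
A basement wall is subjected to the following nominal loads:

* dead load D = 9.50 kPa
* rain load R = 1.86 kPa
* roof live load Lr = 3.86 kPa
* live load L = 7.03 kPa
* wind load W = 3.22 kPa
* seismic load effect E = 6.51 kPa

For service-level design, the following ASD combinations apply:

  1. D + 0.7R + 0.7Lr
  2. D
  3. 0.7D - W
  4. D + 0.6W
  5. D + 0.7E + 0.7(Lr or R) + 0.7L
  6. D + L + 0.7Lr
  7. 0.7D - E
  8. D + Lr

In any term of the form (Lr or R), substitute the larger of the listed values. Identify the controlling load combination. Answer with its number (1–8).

Combination 5

(Lr or R) → Lr = 3.86 kPa.
1. 1.0(9.50) + 0.7(1.86) + 0.7(3.86) = 13.50
2. 1.0(9.50) = 9.50
3. 0.7(9.50) - 1.0(3.22) = 3.43
4. 1.0(9.50) + 0.6(3.22) = 11.43
5. 1.0(9.50) + 0.7(6.51) + 0.7(3.86) + 0.7(7.03) = 21.68
6. 1.0(9.50) + 1.0(7.03) + 0.7(3.86) = 19.23
7. 0.7(9.50) - 1.0(6.51) = 0.14
8. 1.0(9.50) + 1.0(3.86) = 13.36
The largest value is 21.68 kPa from combination 5.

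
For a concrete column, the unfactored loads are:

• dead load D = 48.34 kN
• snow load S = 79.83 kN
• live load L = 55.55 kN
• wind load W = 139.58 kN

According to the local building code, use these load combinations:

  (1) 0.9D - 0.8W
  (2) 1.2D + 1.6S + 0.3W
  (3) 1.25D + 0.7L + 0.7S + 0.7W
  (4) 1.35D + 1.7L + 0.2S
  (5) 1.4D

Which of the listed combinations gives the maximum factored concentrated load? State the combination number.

(1) 0.9(48.34) - 0.8(139.58) = -68.16
(2) 1.2(48.34) + 1.6(79.83) + 0.3(139.58) = 58.01 + 127.73 + 41.87 = 227.61
(3) 1.25(48.34) + 0.7(55.55) + 0.7(79.83) + 0.7(139.58) = 252.90
(4) 1.35(48.34) + 1.7(55.55) + 0.2(79.83) = 175.66
(5) 1.4(48.34) = 67.68
The largest value is 252.90 kN from combination 3.

Combination 3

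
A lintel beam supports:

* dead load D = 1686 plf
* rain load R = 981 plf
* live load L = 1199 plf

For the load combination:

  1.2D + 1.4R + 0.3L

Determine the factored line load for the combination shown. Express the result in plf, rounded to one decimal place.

1.2(1686) + 1.4(981) + 0.3(1199) = 3756.3
w_u = 3756.3 plf.

3756.3 plf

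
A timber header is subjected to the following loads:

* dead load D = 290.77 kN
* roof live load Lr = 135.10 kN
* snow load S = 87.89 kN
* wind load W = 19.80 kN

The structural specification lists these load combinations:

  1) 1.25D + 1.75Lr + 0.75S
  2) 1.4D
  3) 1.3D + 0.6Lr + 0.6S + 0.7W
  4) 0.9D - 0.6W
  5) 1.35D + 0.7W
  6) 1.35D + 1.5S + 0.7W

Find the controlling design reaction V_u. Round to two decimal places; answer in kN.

665.81 kN

1) 1.25(290.77) + 1.75(135.10) + 0.75(87.89) = 363.46 + 236.43 + 65.92 = 665.81
2) 1.4(290.77) = 407.08
3) 1.3(290.77) + 0.6(135.10) + 0.6(87.89) + 0.7(19.80) = 525.66
4) 0.9(290.77) - 0.6(19.80) = 261.69 - 11.88 = 249.81
5) 1.35(290.77) + 0.7(19.80) = 392.54 + 13.86 = 406.40
6) 1.35(290.77) + 1.5(87.89) + 0.7(19.80) = 538.23
The controlling combination is 1, giving 665.81 kN.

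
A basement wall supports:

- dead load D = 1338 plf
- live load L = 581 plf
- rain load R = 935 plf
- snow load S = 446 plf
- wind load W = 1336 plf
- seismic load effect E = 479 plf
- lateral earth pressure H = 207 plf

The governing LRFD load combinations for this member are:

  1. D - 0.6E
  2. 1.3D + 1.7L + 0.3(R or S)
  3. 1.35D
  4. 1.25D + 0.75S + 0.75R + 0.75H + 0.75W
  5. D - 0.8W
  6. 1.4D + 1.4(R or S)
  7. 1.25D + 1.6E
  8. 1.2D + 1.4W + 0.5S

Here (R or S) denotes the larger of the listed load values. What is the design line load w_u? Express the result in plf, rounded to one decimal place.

(R or S) → R = 935 plf.
1. 1.0(1338) - 0.6(479) = 1050.6
2. 1.3(1338) + 1.7(581) + 0.3(935) = 3007.6
3. 1.35(1338) = 1806.3
4. 1.25(1338) + 0.75(446) + 0.75(935) + 0.75(207) + 0.75(1336) = 3865.5
5. 1.0(1338) - 0.8(1336) = 269.2
6. 1.4(1338) + 1.4(935) = 3182.2
7. 1.25(1338) + 1.6(479) = 2438.9
8. 1.2(1338) + 1.4(1336) + 0.5(446) = 3699.0
Combination 4 governs: w_u = 3865.5 plf.

3865.5 plf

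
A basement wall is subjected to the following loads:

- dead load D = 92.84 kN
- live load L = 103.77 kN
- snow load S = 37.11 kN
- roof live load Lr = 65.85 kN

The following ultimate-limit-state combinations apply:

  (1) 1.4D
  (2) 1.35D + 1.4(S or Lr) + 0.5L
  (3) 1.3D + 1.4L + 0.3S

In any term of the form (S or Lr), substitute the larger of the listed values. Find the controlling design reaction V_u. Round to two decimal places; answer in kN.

277.10 kN

(S or Lr) → Lr = 65.85 kN.
(1) 1.4(92.84) = 129.98
(2) 1.35(92.84) + 1.4(65.85) + 0.5(103.77) = 125.33 + 92.19 + 51.89 = 269.41
(3) 1.3(92.84) + 1.4(103.77) + 0.3(37.11) = 120.69 + 145.28 + 11.13 = 277.10
The controlling combination is 3, giving 277.10 kN.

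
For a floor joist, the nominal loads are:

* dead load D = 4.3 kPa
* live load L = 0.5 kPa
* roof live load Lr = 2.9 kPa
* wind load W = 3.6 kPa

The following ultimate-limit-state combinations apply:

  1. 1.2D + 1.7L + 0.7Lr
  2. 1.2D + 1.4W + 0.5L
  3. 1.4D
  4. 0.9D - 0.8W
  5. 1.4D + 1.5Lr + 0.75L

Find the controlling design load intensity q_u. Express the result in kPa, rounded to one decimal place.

1. 1.2(4.3) + 1.7(0.5) + 0.7(2.9) = 8.0
2. 1.2(4.3) + 1.4(3.6) + 0.5(0.5) = 10.5
3. 1.4(4.3) = 6.0
4. 0.9(4.3) - 0.8(3.6) = 1.0
5. 1.4(4.3) + 1.5(2.9) + 0.75(0.5) = 10.7
The controlling combination is 5, giving 10.7 kPa.

10.7 kPa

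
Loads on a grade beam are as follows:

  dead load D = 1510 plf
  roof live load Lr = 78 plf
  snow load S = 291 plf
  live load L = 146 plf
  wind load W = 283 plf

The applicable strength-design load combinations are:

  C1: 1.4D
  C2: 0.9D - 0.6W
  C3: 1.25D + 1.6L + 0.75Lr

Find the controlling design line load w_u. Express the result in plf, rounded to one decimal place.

2179.6 plf

C1: 1.4(1510) = 2114.0
C2: 0.9(1510) - 0.6(283) = 1359.0 - 169.8 = 1189.2
C3: 1.25(1510) + 1.6(146) + 0.75(78) = 1887.5 + 233.6 + 58.5 = 2179.6
Combination 3 governs: w_u = 2179.6 plf.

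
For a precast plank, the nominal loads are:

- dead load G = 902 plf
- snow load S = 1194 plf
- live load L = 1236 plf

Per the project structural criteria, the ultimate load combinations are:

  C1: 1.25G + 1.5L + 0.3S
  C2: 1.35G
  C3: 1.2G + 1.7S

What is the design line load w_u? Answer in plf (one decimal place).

3339.7 plf

C1: 1.25(902) + 1.5(1236) + 0.3(1194) = 3339.7
C2: 1.35(902) = 1217.7
C3: 1.2(902) + 1.7(1194) = 3112.2
Combination 1 governs: w_u = 3339.7 plf.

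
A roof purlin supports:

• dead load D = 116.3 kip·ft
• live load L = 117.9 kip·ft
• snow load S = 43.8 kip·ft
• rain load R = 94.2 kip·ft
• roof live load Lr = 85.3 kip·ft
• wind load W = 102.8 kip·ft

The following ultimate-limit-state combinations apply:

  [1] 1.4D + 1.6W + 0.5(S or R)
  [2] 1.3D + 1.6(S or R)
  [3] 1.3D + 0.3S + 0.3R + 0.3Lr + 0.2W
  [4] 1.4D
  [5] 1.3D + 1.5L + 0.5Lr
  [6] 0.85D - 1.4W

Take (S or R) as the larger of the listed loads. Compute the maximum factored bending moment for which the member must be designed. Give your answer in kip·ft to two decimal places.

(S or R) → R = 94.2 kip·ft.
[1] 1.4(116.3) + 1.6(102.8) + 0.5(94.2) = 162.82 + 164.48 + 47.10 = 374.40
[2] 1.3(116.3) + 1.6(94.2) = 151.19 + 150.72 = 301.91
[3] 1.3(116.3) + 0.3(43.8) + 0.3(94.2) + 0.3(85.3) + 0.2(102.8) = 151.19 + 13.14 + 28.26 + 25.59 + 20.56 = 238.74
[4] 1.4(116.3) = 162.82
[5] 1.3(116.3) + 1.5(117.9) + 0.5(85.3) = 151.19 + 176.85 + 42.65 = 370.69
[6] 0.85(116.3) - 1.4(102.8) = -45.07
The controlling combination is 1, giving 374.40 kip·ft.

374.40 kip·ft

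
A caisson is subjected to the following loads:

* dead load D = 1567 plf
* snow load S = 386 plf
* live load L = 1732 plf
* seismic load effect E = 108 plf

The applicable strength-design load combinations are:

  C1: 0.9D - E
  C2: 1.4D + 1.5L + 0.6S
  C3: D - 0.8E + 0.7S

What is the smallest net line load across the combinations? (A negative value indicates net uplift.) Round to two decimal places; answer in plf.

C1: 0.9(1567) - 1.0(108) = 1410.30 - 108.00 = 1302.30
C2: 1.4(1567) + 1.5(1732) + 0.6(386) = 2193.80 + 2598.00 + 231.60 = 5023.40
C3: 1.0(1567) - 0.8(108) + 0.7(386) = 1567.00 - 86.40 + 270.20 = 1750.80
Combination 1 gives the minimum: 1302.30 plf.

1302.30 plf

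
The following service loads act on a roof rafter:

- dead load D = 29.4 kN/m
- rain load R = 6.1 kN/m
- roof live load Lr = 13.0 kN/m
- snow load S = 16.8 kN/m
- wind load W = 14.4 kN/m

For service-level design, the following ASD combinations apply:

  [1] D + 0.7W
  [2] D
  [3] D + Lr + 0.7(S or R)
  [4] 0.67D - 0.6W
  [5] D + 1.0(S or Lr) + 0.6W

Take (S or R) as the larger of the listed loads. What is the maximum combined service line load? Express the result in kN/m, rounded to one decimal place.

54.8 kN/m

(S or R) → S = 16.8 kN/m; (S or Lr) → S = 16.8 kN/m.
[1] 1.0(29.4) + 0.7(14.4) = 39.5
[2] 1.0(29.4) = 29.4
[3] 1.0(29.4) + 1.0(13.0) + 0.7(16.8) = 54.2
[4] 0.67(29.4) - 0.6(14.4) = 11.1
[5] 1.0(29.4) + 1.0(16.8) + 0.6(14.4) = 54.8
Combination 5 governs: w = 54.8 kN/m.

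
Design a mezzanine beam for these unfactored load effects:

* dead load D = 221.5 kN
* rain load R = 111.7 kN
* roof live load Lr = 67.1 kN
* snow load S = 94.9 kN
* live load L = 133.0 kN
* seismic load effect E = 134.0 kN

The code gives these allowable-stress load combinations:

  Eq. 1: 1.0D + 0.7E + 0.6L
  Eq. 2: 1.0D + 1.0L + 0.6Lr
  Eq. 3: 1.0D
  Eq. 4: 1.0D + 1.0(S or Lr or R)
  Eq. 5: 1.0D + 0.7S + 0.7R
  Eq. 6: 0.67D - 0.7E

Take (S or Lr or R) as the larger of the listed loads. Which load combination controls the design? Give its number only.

(S or Lr or R) → R = 111.7 kN.
Eq. 1: 1.0(221.5) + 0.7(134.0) + 0.6(133.0) = 221.5 + 93.8 + 79.8 = 395.1
Eq. 2: 1.0(221.5) + 1.0(133.0) + 0.6(67.1) = 221.5 + 133.0 + 40.3 = 394.8
Eq. 3: 1.0(221.5) = 221.5
Eq. 4: 1.0(221.5) + 1.0(111.7) = 221.5 + 111.7 = 333.2
Eq. 5: 1.0(221.5) + 0.7(94.9) + 0.7(111.7) = 221.5 + 66.4 + 78.2 = 366.1
Eq. 6: 0.67(221.5) - 0.7(134.0) = 148.4 - 93.8 = 54.6
The largest value is 395.1 kN from combination 1.

Combination 1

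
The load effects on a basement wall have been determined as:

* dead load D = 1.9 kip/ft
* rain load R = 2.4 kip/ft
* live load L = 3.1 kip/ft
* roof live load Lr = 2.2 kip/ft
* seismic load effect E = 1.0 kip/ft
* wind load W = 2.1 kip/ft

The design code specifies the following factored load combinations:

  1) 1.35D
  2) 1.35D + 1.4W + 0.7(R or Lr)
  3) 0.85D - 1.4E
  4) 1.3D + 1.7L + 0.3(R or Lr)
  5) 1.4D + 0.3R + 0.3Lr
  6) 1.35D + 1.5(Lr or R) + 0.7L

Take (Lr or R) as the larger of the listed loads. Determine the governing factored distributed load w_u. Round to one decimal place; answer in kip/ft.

(R or Lr) → R = 2.4 kip/ft; (Lr or R) → R = 2.4 kip/ft.
1) 1.35(1.9) = 2.6
2) 1.35(1.9) + 1.4(2.1) + 0.7(2.4) = 7.2
3) 0.85(1.9) - 1.4(1.0) = 0.2
4) 1.3(1.9) + 1.7(3.1) + 0.3(2.4) = 8.5
5) 1.4(1.9) + 0.3(2.4) + 0.3(2.2) = 4.0
6) 1.35(1.9) + 1.5(2.4) + 0.7(3.1) = 8.3
Maximum is from combination 4.

8.5 kip/ft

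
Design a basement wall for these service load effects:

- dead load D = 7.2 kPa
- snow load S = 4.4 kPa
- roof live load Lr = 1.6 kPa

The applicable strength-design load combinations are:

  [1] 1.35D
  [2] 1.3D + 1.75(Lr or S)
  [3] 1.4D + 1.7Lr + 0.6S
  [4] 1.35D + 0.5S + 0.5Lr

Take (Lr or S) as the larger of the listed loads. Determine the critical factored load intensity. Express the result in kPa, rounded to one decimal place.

17.1 kPa

(Lr or S) → S = 4.4 kPa.
[1] 1.35(7.2) = 9.7
[2] 1.3(7.2) + 1.75(4.4) = 9.4 + 7.7 = 17.1
[3] 1.4(7.2) + 1.7(1.6) + 0.6(4.4) = 10.1 + 2.7 + 2.6 = 15.4
[4] 1.35(7.2) + 0.5(4.4) + 0.5(1.6) = 9.7 + 2.2 + 0.8 = 12.7
Combination 2 governs: q_u = 17.1 kPa.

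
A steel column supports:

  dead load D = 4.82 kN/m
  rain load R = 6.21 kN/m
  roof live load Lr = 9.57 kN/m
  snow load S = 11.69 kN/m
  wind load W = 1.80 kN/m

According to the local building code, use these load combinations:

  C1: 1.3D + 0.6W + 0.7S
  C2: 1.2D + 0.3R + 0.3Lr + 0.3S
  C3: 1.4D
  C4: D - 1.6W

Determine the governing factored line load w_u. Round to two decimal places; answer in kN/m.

15.53 kN/m

C1: 1.3(4.82) + 0.6(1.80) + 0.7(11.69) = 15.53
C2: 1.2(4.82) + 0.3(6.21) + 0.3(9.57) + 0.3(11.69) = 14.03
C3: 1.4(4.82) = 6.75
C4: 1.0(4.82) - 1.6(1.80) = 1.94
The controlling combination is 1, giving 15.53 kN/m.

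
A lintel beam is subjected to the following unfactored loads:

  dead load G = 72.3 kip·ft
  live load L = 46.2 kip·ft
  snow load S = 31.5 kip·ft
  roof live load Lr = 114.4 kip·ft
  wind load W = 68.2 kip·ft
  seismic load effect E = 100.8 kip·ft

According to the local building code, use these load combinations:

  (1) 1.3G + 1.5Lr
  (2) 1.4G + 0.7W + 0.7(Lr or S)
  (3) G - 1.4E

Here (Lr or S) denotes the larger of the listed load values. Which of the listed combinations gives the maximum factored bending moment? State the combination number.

(Lr or S) → Lr = 114.4 kip·ft.
(1) 1.3(72.3) + 1.5(114.4) = 265.59
(2) 1.4(72.3) + 0.7(68.2) + 0.7(114.4) = 229.04
(3) 1.0(72.3) - 1.4(100.8) = -68.82
The largest value is 265.59 kip·ft from combination 1.

Combination 1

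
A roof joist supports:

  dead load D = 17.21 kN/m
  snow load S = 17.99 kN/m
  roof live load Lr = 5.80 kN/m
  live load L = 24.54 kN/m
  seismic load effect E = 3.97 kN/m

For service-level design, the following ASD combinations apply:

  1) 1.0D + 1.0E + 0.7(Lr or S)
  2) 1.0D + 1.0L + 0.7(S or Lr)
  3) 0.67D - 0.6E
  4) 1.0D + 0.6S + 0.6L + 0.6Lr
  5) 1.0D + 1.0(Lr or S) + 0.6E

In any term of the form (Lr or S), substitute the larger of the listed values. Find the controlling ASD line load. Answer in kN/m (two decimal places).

(Lr or S) → S = 17.99 kN/m; (S or Lr) → S = 17.99 kN/m.
1) 1.0(17.21) + 1.0(3.97) + 0.7(17.99) = 17.21 + 3.97 + 12.59 = 33.77
2) 1.0(17.21) + 1.0(24.54) + 0.7(17.99) = 17.21 + 24.54 + 12.59 = 54.34
3) 0.67(17.21) - 0.6(3.97) = 11.53 - 2.38 = 9.15
4) 1.0(17.21) + 0.6(17.99) + 0.6(24.54) + 0.6(5.80) = 46.21
5) 1.0(17.21) + 1.0(17.99) + 0.6(3.97) = 17.21 + 17.99 + 2.38 = 37.58
Combination 2 governs: w = 54.34 kN/m.

54.34 kN/m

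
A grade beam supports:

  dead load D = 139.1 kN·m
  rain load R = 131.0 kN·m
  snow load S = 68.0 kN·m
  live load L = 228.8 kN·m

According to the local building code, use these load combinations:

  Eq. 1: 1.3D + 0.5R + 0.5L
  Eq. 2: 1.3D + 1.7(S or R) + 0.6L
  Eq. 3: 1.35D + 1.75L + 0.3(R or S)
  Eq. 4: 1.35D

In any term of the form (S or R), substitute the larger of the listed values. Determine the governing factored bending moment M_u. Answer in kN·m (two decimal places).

627.49 kN·m

(S or R) → R = 131.0 kN·m; (R or S) → R = 131.0 kN·m.
Eq. 1: 1.3(139.1) + 0.5(131.0) + 0.5(228.8) = 360.73
Eq. 2: 1.3(139.1) + 1.7(131.0) + 0.6(228.8) = 540.81
Eq. 3: 1.35(139.1) + 1.75(228.8) + 0.3(131.0) = 627.49
Eq. 4: 1.35(139.1) = 187.79
Combination 3 governs: M_u = 627.49 kN·m.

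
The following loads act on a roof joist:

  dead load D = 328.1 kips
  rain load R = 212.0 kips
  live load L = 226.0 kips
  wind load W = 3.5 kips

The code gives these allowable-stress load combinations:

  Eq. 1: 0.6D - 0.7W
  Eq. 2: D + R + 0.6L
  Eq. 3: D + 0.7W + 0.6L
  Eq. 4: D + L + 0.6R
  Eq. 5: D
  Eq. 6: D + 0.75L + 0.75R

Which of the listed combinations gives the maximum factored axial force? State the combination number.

Combination 4

Eq. 1: 0.6(328.1) - 0.7(3.5) = 196.9 - 2.5 = 194.4
Eq. 2: 1.0(328.1) + 1.0(212.0) + 0.6(226.0) = 328.1 + 212.0 + 135.6 = 675.7
Eq. 3: 1.0(328.1) + 0.7(3.5) + 0.6(226.0) = 328.1 + 2.5 + 135.6 = 466.2
Eq. 4: 1.0(328.1) + 1.0(226.0) + 0.6(212.0) = 328.1 + 226.0 + 127.2 = 681.3
Eq. 5: 1.0(328.1) = 328.1
Eq. 6: 1.0(328.1) + 0.75(226.0) + 0.75(212.0) = 328.1 + 169.5 + 159.0 = 656.6
The largest value is 681.3 kips from combination 4.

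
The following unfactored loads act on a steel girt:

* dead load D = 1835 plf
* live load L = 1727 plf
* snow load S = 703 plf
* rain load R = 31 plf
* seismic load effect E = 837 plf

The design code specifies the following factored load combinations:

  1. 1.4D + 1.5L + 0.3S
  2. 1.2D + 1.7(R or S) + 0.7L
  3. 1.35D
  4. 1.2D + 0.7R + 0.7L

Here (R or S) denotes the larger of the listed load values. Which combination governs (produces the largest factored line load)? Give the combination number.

(R or S) → S = 703 plf.
1. 1.4(1835) + 1.5(1727) + 0.3(703) = 2569.0 + 2590.5 + 210.9 = 5370.4
2. 1.2(1835) + 1.7(703) + 0.7(1727) = 2202.0 + 1195.1 + 1208.9 = 4606.0
3. 1.35(1835) = 2477.3
4. 1.2(1835) + 0.7(31) + 0.7(1727) = 2202.0 + 21.7 + 1208.9 = 3432.6
The largest value is 5370.4 plf from combination 1.

Combination 1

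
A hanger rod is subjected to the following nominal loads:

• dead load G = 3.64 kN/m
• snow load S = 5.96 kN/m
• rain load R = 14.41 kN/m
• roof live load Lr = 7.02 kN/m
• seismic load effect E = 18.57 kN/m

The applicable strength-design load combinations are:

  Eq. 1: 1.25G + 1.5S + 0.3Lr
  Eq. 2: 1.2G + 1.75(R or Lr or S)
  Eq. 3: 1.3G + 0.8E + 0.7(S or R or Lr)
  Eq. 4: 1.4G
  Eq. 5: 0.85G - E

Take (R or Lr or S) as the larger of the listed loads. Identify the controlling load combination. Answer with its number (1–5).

Combination 3

(R or Lr or S) → R = 14.41 kN/m; (S or R or Lr) → R = 14.41 kN/m.
Eq. 1: 1.25(3.64) + 1.5(5.96) + 0.3(7.02) = 4.55 + 8.94 + 2.11 = 15.60
Eq. 2: 1.2(3.64) + 1.75(14.41) = 4.37 + 25.22 = 29.59
Eq. 3: 1.3(3.64) + 0.8(18.57) + 0.7(14.41) = 4.73 + 14.86 + 10.09 = 29.68
Eq. 4: 1.4(3.64) = 5.10
Eq. 5: 0.85(3.64) - 1.0(18.57) = 3.09 - 18.57 = -15.48
The largest value is 29.68 kN/m from combination 3.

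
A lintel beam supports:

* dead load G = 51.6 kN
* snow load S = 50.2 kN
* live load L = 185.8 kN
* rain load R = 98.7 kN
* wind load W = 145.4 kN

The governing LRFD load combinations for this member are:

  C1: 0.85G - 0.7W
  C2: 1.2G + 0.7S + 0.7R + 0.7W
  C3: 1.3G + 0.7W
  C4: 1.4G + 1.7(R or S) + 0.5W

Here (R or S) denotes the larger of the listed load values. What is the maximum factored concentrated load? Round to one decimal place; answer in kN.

312.7 kN

(R or S) → R = 98.7 kN.
C1: 0.85(51.6) - 0.7(145.4) = 43.9 - 101.8 = -57.9
C2: 1.2(51.6) + 0.7(50.2) + 0.7(98.7) + 0.7(145.4) = 61.9 + 35.1 + 69.1 + 101.8 = 267.9
C3: 1.3(51.6) + 0.7(145.4) = 67.1 + 101.8 = 168.9
C4: 1.4(51.6) + 1.7(98.7) + 0.5(145.4) = 72.2 + 167.8 + 72.7 = 312.7
Maximum is from combination 4.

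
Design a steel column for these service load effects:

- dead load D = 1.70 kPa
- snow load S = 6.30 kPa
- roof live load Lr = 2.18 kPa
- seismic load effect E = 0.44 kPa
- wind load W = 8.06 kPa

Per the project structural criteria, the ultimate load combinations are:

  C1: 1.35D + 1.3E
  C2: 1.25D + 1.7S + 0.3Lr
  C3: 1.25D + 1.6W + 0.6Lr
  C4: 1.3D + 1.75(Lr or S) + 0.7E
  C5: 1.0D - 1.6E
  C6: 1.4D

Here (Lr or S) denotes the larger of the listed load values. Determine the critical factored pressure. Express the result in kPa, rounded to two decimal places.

(Lr or S) → S = 6.30 kPa.
C1: 1.35(1.70) + 1.3(0.44) = 2.30 + 0.57 = 2.87
C2: 1.25(1.70) + 1.7(6.30) + 0.3(2.18) = 2.13 + 10.71 + 0.65 = 13.49
C3: 1.25(1.70) + 1.6(8.06) + 0.6(2.18) = 16.33
C4: 1.3(1.70) + 1.75(6.30) + 0.7(0.44) = 13.54
C5: 1.0(1.70) - 1.6(0.44) = 1.70 - 0.70 = 1.00
C6: 1.4(1.70) = 2.38
The controlling combination is 3, giving 16.33 kPa.

16.33 kPa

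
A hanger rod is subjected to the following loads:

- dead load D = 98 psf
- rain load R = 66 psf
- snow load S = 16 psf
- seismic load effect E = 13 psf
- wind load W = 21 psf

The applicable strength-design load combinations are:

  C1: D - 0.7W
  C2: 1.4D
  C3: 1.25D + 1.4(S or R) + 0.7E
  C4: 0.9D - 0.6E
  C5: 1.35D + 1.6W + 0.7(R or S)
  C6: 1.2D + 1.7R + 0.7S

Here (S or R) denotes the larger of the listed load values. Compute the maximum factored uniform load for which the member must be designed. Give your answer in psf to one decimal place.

(S or R) → R = 66 psf; (R or S) → R = 66 psf.
C1: 1.0(98) - 0.7(21) = 98.0 - 14.7 = 83.3
C2: 1.4(98) = 137.2
C3: 1.25(98) + 1.4(66) + 0.7(13) = 122.5 + 92.4 + 9.1 = 224.0
C4: 0.9(98) - 0.6(13) = 88.2 - 7.8 = 80.4
C5: 1.35(98) + 1.6(21) + 0.7(66) = 132.3 + 33.6 + 46.2 = 212.1
C6: 1.2(98) + 1.7(66) + 0.7(16) = 117.6 + 112.2 + 11.2 = 241.0
Combination 6 governs: q_u = 241.0 psf.

241.0 psf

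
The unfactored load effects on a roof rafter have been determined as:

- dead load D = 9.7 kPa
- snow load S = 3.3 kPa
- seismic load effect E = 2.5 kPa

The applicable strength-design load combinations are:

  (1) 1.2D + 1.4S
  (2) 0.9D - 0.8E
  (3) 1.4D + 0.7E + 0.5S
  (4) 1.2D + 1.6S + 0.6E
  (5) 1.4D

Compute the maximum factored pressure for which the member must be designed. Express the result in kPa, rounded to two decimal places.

18.42 kPa

(1) 1.2(9.7) + 1.4(3.3) = 11.64 + 4.62 = 16.26
(2) 0.9(9.7) - 0.8(2.5) = 8.73 - 2.00 = 6.73
(3) 1.4(9.7) + 0.7(2.5) + 0.5(3.3) = 13.58 + 1.75 + 1.65 = 16.98
(4) 1.2(9.7) + 1.6(3.3) + 0.6(2.5) = 11.64 + 5.28 + 1.50 = 18.42
(5) 1.4(9.7) = 13.58
Combination 4 governs: p_u = 18.42 kPa.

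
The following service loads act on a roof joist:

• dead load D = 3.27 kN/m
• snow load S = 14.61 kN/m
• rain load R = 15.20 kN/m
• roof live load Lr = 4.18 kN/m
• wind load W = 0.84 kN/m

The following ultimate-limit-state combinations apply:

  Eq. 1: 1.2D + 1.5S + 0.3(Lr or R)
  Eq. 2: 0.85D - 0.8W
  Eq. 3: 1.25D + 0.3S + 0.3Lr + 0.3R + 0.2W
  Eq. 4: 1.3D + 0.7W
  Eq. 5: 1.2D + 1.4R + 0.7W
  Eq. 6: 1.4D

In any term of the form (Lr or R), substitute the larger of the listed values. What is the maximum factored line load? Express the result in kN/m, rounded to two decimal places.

(Lr or R) → R = 15.20 kN/m.
Eq. 1: 1.2(3.27) + 1.5(14.61) + 0.3(15.20) = 3.92 + 21.92 + 4.56 = 30.40
Eq. 2: 0.85(3.27) - 0.8(0.84) = 2.78 - 0.67 = 2.11
Eq. 3: 1.25(3.27) + 0.3(14.61) + 0.3(4.18) + 0.3(15.20) + 0.2(0.84) = 4.09 + 4.38 + 1.25 + 4.56 + 0.17 = 14.45
Eq. 4: 1.3(3.27) + 0.7(0.84) = 4.25 + 0.59 = 4.84
Eq. 5: 1.2(3.27) + 1.4(15.20) + 0.7(0.84) = 3.92 + 21.28 + 0.59 = 25.79
Eq. 6: 1.4(3.27) = 4.58
The controlling combination is 1, giving 30.40 kN/m.

30.40 kN/m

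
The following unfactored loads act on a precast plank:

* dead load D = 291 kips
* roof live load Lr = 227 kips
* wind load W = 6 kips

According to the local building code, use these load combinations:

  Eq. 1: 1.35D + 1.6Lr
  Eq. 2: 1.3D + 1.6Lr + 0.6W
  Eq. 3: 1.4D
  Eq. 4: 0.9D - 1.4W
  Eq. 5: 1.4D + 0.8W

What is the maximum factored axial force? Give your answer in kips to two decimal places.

756.05 kips

Eq. 1: 1.35(291) + 1.6(227) = 392.85 + 363.20 = 756.05
Eq. 2: 1.3(291) + 1.6(227) + 0.6(6) = 378.30 + 363.20 + 3.60 = 745.10
Eq. 3: 1.4(291) = 407.40
Eq. 4: 0.9(291) - 1.4(6) = 261.90 - 8.40 = 253.50
Eq. 5: 1.4(291) + 0.8(6) = 407.40 + 4.80 = 412.20
Maximum is from combination 1.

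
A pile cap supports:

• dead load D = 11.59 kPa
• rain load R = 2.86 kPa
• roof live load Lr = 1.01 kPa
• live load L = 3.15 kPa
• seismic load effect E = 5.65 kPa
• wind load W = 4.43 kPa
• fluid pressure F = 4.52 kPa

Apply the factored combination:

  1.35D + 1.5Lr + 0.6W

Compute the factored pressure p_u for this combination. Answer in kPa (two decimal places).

1.35(11.59) + 1.5(1.01) + 0.6(4.43) = 19.82
p_u = 19.82 kPa.

19.82 kPa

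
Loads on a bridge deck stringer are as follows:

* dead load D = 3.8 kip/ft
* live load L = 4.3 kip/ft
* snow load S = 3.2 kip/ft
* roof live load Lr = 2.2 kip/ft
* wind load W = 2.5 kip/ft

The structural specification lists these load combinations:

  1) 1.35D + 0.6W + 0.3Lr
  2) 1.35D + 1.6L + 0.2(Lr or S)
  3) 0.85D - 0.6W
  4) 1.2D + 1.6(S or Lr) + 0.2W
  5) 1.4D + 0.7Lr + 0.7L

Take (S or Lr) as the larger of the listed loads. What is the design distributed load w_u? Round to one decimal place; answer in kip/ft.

12.7 kip/ft

(Lr or S) → S = 3.2 kip/ft; (S or Lr) → S = 3.2 kip/ft.
1) 1.35(3.8) + 0.6(2.5) + 0.3(2.2) = 7.3
2) 1.35(3.8) + 1.6(4.3) + 0.2(3.2) = 12.7
3) 0.85(3.8) - 0.6(2.5) = 1.7
4) 1.2(3.8) + 1.6(3.2) + 0.2(2.5) = 10.2
5) 1.4(3.8) + 0.7(2.2) + 0.7(4.3) = 9.9
Maximum is from combination 2.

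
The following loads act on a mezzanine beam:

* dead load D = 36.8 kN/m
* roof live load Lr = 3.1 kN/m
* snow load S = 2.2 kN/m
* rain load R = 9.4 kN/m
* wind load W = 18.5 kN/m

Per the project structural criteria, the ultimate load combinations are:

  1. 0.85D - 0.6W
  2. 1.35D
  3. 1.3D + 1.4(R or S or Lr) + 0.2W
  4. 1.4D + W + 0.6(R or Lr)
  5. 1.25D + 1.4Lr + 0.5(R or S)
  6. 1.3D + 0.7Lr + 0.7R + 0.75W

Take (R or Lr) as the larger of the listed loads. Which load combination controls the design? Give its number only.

(R or S or Lr) → R = 9.4 kN/m; (R or Lr) → R = 9.4 kN/m; (R or S) → R = 9.4 kN/m.
1. 0.85(36.8) - 0.6(18.5) = 31.28 - 11.10 = 20.18
2. 1.35(36.8) = 49.68
3. 1.3(36.8) + 1.4(9.4) + 0.2(18.5) = 47.84 + 13.16 + 3.70 = 64.70
4. 1.4(36.8) + 1.0(18.5) + 0.6(9.4) = 51.52 + 18.50 + 5.64 = 75.66
5. 1.25(36.8) + 1.4(3.1) + 0.5(9.4) = 46.00 + 4.34 + 4.70 = 55.04
6. 1.3(36.8) + 0.7(3.1) + 0.7(9.4) + 0.75(18.5) = 47.84 + 2.17 + 6.58 + 13.88 = 70.47
The largest value is 75.66 kN/m from combination 4.

Combination 4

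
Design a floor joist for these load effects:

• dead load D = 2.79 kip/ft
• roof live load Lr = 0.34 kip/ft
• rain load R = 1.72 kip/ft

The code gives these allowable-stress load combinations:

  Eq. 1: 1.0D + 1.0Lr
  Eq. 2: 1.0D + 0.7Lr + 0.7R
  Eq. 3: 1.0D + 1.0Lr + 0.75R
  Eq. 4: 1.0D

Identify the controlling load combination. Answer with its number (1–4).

Combination 3

Eq. 1: 1.0(2.79) + 1.0(0.34) = 2.79 + 0.34 = 3.13
Eq. 2: 1.0(2.79) + 0.7(0.34) + 0.7(1.72) = 2.79 + 0.24 + 1.20 = 4.23
Eq. 3: 1.0(2.79) + 1.0(0.34) + 0.75(1.72) = 2.79 + 0.34 + 1.29 = 4.42
Eq. 4: 1.0(2.79) = 2.79
The largest value is 4.42 kip/ft from combination 3.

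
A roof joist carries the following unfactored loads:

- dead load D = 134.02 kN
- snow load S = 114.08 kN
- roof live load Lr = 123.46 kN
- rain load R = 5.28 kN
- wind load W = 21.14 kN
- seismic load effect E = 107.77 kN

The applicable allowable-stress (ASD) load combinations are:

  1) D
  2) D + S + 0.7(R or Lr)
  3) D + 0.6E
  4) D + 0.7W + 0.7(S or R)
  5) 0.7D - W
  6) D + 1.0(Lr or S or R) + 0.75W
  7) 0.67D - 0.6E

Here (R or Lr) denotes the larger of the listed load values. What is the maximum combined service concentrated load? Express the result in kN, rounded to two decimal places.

334.52 kN

(R or Lr) → Lr = 123.46 kN; (S or R) → S = 114.08 kN; (Lr or S or R) → Lr = 123.46 kN.
1) 1.0(134.02) = 134.02
2) 1.0(134.02) + 1.0(114.08) + 0.7(123.46) = 134.02 + 114.08 + 86.42 = 334.52
3) 1.0(134.02) + 0.6(107.77) = 134.02 + 64.66 = 198.68
4) 1.0(134.02) + 0.7(21.14) + 0.7(114.08) = 228.67
5) 0.7(134.02) - 1.0(21.14) = 93.81 - 21.14 = 72.67
6) 1.0(134.02) + 1.0(123.46) + 0.75(21.14) = 134.02 + 123.46 + 15.86 = 273.34
7) 0.67(134.02) - 0.6(107.77) = 89.79 - 64.66 = 25.13
Maximum is from combination 2.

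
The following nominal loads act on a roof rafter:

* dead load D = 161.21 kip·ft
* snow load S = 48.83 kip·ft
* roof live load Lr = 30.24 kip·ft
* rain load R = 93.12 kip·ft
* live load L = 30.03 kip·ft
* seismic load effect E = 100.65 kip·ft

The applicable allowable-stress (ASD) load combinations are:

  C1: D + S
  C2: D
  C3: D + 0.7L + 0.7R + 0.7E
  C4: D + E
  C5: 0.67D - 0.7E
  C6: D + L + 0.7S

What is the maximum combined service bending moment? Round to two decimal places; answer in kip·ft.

317.87 kip·ft

C1: 1.0(161.21) + 1.0(48.83) = 161.21 + 48.83 = 210.04
C2: 1.0(161.21) = 161.21
C3: 1.0(161.21) + 0.7(30.03) + 0.7(93.12) + 0.7(100.65) = 161.21 + 21.02 + 65.18 + 70.46 = 317.87
C4: 1.0(161.21) + 1.0(100.65) = 161.21 + 100.65 = 261.86
C5: 0.67(161.21) - 0.7(100.65) = 37.56
C6: 1.0(161.21) + 1.0(30.03) + 0.7(48.83) = 161.21 + 30.03 + 34.18 = 225.42
Combination 3 governs: M = 317.87 kip·ft.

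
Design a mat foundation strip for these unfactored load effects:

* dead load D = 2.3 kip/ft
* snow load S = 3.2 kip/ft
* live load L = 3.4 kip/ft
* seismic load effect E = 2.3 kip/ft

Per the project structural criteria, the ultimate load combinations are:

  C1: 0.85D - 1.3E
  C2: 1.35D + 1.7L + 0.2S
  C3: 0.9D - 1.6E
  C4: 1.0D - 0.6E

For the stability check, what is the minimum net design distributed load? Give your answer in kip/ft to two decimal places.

C1: 0.85(2.3) - 1.3(2.3) = -1.04
C2: 1.35(2.3) + 1.7(3.4) + 0.2(3.2) = 3.11 + 5.78 + 0.64 = 9.53
C3: 0.9(2.3) - 1.6(2.3) = 2.07 - 3.68 = -1.61
C4: 1.0(2.3) - 0.6(2.3) = 2.30 - 1.38 = 0.92
Combination 3 gives the minimum: -1.61 kip/ft.

-1.61 kip/ft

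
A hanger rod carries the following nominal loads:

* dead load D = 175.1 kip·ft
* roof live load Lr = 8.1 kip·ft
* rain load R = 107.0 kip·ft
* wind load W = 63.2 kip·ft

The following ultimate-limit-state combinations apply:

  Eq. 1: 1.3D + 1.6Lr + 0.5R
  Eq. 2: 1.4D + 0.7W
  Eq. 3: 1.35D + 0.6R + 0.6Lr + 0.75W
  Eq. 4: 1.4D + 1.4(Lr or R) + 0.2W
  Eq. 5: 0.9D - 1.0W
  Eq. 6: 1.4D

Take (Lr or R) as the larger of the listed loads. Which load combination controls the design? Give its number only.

Combination 4

(Lr or R) → R = 107.0 kip·ft.
Eq. 1: 1.3(175.1) + 1.6(8.1) + 0.5(107.0) = 227.63 + 12.96 + 53.50 = 294.09
Eq. 2: 1.4(175.1) + 0.7(63.2) = 245.14 + 44.24 = 289.38
Eq. 3: 1.35(175.1) + 0.6(107.0) + 0.6(8.1) + 0.75(63.2) = 236.39 + 64.20 + 4.86 + 47.40 = 352.85
Eq. 4: 1.4(175.1) + 1.4(107.0) + 0.2(63.2) = 245.14 + 149.80 + 12.64 = 407.58
Eq. 5: 0.9(175.1) - 1.0(63.2) = 157.59 - 63.20 = 94.39
Eq. 6: 1.4(175.1) = 245.14
The largest value is 407.58 kip·ft from combination 4.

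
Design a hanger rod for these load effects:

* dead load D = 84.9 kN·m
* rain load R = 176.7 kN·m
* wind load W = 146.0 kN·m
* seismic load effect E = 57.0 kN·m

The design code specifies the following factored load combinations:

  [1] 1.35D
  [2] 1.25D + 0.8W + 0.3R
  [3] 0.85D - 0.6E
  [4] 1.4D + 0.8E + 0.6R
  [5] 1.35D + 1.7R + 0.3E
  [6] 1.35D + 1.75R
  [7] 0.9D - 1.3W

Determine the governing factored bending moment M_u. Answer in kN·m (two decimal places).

432.11 kN·m

[1] 1.35(84.9) = 114.62
[2] 1.25(84.9) + 0.8(146.0) + 0.3(176.7) = 275.94
[3] 0.85(84.9) - 0.6(57.0) = 37.97
[4] 1.4(84.9) + 0.8(57.0) + 0.6(176.7) = 270.48
[5] 1.35(84.9) + 1.7(176.7) + 0.3(57.0) = 432.11
[6] 1.35(84.9) + 1.75(176.7) = 423.84
[7] 0.9(84.9) - 1.3(146.0) = -113.39
Combination 5 governs: M_u = 432.11 kN·m.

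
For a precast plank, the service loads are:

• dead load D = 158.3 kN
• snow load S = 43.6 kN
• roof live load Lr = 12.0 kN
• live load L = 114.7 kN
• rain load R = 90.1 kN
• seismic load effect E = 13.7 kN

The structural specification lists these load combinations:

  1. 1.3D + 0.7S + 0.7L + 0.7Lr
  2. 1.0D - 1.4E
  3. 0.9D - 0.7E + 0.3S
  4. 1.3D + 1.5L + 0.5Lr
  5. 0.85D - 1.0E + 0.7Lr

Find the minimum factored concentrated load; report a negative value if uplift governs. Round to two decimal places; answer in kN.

1. 1.3(158.3) + 0.7(43.6) + 0.7(114.7) + 0.7(12.0) = 325.00
2. 1.0(158.3) - 1.4(13.7) = 139.12
3. 0.9(158.3) - 0.7(13.7) + 0.3(43.6) = 145.96
4. 1.3(158.3) + 1.5(114.7) + 0.5(12.0) = 383.84
5. 0.85(158.3) - 1.0(13.7) + 0.7(12.0) = 129.26
Combination 5 gives the minimum: 129.26 kN.

129.26 kN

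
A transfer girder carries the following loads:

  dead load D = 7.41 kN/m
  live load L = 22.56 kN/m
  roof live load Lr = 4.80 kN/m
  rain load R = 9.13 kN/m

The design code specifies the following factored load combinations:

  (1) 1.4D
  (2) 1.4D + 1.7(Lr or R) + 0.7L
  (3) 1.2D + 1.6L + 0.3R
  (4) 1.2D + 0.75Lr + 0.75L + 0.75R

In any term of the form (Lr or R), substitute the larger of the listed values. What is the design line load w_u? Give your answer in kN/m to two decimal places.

(Lr or R) → R = 9.13 kN/m.
(1) 1.4(7.41) = 10.37
(2) 1.4(7.41) + 1.7(9.13) + 0.7(22.56) = 41.69
(3) 1.2(7.41) + 1.6(22.56) + 0.3(9.13) = 47.73
(4) 1.2(7.41) + 0.75(4.80) + 0.75(22.56) + 0.75(9.13) = 36.26
The controlling combination is 3, giving 47.73 kN/m.

47.73 kN/m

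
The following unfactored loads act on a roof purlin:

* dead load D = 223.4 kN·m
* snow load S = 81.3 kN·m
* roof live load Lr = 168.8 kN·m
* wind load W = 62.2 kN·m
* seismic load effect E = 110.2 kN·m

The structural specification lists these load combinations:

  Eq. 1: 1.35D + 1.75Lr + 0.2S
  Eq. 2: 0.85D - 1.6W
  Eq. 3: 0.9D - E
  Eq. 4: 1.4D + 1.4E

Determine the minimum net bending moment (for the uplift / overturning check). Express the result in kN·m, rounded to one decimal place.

Eq. 1: 1.35(223.4) + 1.75(168.8) + 0.2(81.3) = 613.3
Eq. 2: 0.85(223.4) - 1.6(62.2) = 90.4
Eq. 3: 0.9(223.4) - 1.0(110.2) = 90.9
Eq. 4: 1.4(223.4) + 1.4(110.2) = 467.0
Combination 2 gives the minimum: 90.4 kN·m.

90.4 kN·m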